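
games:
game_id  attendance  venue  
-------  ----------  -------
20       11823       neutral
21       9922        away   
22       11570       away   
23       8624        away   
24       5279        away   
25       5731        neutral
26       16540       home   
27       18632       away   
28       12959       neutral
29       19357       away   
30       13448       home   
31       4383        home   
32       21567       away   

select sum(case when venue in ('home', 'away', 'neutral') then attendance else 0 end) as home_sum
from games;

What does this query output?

game_id=20: ✓ → 11823
game_id=21: ✓ → 9922
game_id=22: ✓ → 11570
game_id=23: ✓ → 8624
game_id=24: ✓ → 5279
game_id=25: ✓ → 5731
game_id=26: ✓ → 16540
game_id=27: ✓ → 18632
game_id=28: ✓ → 12959
game_id=29: ✓ → 19357
game_id=30: ✓ → 13448
game_id=31: ✓ → 4383
game_id=32: ✓ → 21567
home_sum = 11823 + 9922 + 11570 + 8624 + 5279 + 5731 + 16540 + 18632 + 12959 + 19357 + 13448 + 4383 + 21567 = 159835

159835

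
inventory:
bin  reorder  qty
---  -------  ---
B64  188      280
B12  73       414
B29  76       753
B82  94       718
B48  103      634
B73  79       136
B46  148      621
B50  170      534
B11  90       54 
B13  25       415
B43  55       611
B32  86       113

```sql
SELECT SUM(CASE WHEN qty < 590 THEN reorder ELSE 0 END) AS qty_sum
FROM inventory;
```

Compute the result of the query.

bin=B64: ✓ → 188
bin=B12: ✓ → 73
bin=B29: ✗
bin=B82: ✗
bin=B48: ✗
bin=B73: ✓ → 79
bin=B46: ✗
bin=B50: ✓ → 170
bin=B11: ✓ → 90
bin=B13: ✓ → 25
bin=B43: ✗
bin=B32: ✓ → 86
qty_sum = 188 + 73 + 79 + 170 + 90 + 25 + 86 = 711

711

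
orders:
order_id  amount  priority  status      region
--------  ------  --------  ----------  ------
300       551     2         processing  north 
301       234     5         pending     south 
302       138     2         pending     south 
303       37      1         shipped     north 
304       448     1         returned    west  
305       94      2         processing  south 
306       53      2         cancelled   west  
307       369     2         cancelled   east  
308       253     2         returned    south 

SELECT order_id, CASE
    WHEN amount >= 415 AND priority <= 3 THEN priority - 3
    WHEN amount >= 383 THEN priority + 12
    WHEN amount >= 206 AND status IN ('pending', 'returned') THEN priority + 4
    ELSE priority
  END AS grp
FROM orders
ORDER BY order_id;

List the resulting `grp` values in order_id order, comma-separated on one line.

order_id=300: amount >= 415 AND priority <= 3 → -1
order_id=301: amount >= 206 AND status IN ('pending', 'returned') → 9
order_id=302: ELSE → 2
order_id=303: ELSE → 1
order_id=304: amount >= 415 AND priority <= 3 → -2
order_id=305: ELSE → 2
order_id=306: ELSE → 2
order_id=307: ELSE → 2
order_id=308: amount >= 206 AND status IN ('pending', 'returned') → 6

-1, 9, 2, 1, -2, 2, 2, 2, 6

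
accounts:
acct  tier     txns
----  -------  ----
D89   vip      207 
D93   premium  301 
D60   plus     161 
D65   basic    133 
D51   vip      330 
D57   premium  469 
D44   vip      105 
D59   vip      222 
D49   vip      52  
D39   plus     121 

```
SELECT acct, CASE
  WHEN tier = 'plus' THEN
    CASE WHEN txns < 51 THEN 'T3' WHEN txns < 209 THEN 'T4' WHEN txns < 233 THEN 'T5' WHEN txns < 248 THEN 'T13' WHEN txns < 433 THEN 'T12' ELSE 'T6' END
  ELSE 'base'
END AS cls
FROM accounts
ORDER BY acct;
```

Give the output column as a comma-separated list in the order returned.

acct=D39: tier='plus' → inner[txns < 209] → T4
acct=D44: tier='vip' → outer ELSE → base
acct=D49: tier='vip' → outer ELSE → base
acct=D51: tier='vip' → outer ELSE → base
acct=D57: tier='premium' → outer ELSE → base
acct=D59: tier='vip' → outer ELSE → base
acct=D60: tier='plus' → inner[txns < 209] → T4
acct=D65: tier='basic' → outer ELSE → base
acct=D89: tier='vip' → outer ELSE → base
acct=D93: tier='premium' → outer ELSE → base

T4, base, base, base, base, base, T4, base, base, base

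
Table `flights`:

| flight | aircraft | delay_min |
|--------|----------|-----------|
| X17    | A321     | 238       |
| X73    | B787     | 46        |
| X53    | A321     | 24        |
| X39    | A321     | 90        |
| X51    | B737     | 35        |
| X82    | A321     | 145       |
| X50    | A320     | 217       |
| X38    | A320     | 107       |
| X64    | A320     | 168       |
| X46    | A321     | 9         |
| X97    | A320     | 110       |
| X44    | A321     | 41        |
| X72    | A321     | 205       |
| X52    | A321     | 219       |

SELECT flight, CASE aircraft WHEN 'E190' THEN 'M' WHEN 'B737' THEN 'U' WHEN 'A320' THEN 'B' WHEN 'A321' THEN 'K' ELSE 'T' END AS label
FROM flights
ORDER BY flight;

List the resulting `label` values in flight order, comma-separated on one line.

flight=X17: aircraft='A321' → K
flight=X38: aircraft='A320' → B
flight=X39: aircraft='A321' → K
flight=X44: aircraft='A321' → K
flight=X46: aircraft='A321' → K
flight=X50: aircraft='A320' → B
flight=X51: aircraft='B737' → U
flight=X52: aircraft='A321' → K
flight=X53: aircraft='A321' → K
flight=X64: aircraft='A320' → B
flight=X72: aircraft='A321' → K
flight=X73: ELSE → T
flight=X82: aircraft='A321' → K
flight=X97: aircraft='A320' → B

K, B, K, K, K, B, U, K, K, B, K, T, K, B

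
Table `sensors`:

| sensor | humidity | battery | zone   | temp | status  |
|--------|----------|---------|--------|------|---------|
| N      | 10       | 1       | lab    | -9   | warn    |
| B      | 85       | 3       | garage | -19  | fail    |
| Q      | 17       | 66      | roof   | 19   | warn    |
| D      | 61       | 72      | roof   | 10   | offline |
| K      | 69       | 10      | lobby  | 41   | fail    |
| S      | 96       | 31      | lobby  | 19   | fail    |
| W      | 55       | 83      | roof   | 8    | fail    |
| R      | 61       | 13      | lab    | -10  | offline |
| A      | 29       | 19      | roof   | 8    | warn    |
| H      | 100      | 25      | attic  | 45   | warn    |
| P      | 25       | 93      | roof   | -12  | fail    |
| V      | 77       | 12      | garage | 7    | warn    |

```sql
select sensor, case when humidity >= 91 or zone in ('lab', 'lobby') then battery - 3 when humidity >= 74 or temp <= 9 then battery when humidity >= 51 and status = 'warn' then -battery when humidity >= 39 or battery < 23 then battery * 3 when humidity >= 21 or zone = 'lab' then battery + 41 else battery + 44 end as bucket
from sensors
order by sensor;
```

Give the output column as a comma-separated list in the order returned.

sensor=A: humidity >= 74 or temp <= 9 → 19
sensor=B: humidity >= 74 or temp <= 9 → 3
sensor=D: humidity >= 39 or battery < 23 → 216
sensor=H: humidity >= 91 or zone in ('lab', 'lobby') → 22
sensor=K: humidity >= 91 or zone in ('lab', 'lobby') → 7
sensor=N: humidity >= 91 or zone in ('lab', 'lobby') → -2
sensor=P: humidity >= 74 or temp <= 9 → 93
sensor=Q: ELSE → 110
sensor=R: humidity >= 91 or zone in ('lab', 'lobby') → 10
sensor=S: humidity >= 91 or zone in ('lab', 'lobby') → 28
sensor=V: humidity >= 74 or temp <= 9 → 12
sensor=W: humidity >= 74 or temp <= 9 → 83

19, 3, 216, 22, 7, -2, 93, 110, 10, 28, 12, 83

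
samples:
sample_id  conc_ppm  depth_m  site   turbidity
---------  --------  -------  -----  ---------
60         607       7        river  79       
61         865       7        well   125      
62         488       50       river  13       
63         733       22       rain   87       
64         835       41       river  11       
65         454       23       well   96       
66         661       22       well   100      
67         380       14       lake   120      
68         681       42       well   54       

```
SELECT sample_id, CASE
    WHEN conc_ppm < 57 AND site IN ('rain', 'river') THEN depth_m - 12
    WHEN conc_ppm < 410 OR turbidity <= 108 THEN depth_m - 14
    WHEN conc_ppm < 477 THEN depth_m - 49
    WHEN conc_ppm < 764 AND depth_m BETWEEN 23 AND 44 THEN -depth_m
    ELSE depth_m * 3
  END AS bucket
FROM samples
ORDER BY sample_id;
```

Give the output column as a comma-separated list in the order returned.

-7, 21, 36, 8, 27, 9, 8, 0, 28

sample_id=60: conc_ppm < 410 OR turbidity <= 108 → -7
sample_id=61: ELSE → 21
sample_id=62: conc_ppm < 410 OR turbidity <= 108 → 36
sample_id=63: conc_ppm < 410 OR turbidity <= 108 → 8
sample_id=64: conc_ppm < 410 OR turbidity <= 108 → 27
sample_id=65: conc_ppm < 410 OR turbidity <= 108 → 9
sample_id=66: conc_ppm < 410 OR turbidity <= 108 → 8
sample_id=67: conc_ppm < 410 OR turbidity <= 108 → 0
sample_id=68: conc_ppm < 410 OR turbidity <= 108 → 28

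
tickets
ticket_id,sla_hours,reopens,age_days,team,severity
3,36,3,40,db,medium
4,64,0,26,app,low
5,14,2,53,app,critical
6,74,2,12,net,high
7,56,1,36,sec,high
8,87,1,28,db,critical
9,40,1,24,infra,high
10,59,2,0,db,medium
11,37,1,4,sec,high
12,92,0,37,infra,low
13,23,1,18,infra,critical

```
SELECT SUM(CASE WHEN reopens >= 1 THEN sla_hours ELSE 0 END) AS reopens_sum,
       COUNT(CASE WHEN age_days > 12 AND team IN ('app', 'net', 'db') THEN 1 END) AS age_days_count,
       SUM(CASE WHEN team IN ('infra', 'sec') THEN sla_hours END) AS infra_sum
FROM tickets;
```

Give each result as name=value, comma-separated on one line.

[reopens_sum: reopens >= 1]
ticket_id=3: ✓ → 36
ticket_id=4: ✗
ticket_id=5: ✓ → 14
ticket_id=6: ✓ → 74
ticket_id=7: ✓ → 56
ticket_id=8: ✓ → 87
ticket_id=9: ✓ → 40
ticket_id=10: ✓ → 59
ticket_id=11: ✓ → 37
ticket_id=12: ✗
ticket_id=13: ✓ → 23
reopens_sum = 36 + 14 + 74 + 56 + 87 + 40 + 59 + 37 + 23 = 426
—
[age_days_count: age_days > 12 AND team IN ('app', 'net', 'db')]
ticket_id=3: ✓ → 1
ticket_id=4: ✓ → 1
ticket_id=5: ✓ → 1
ticket_id=6: ✗
ticket_id=7: ✗
ticket_id=8: ✓ → 1
ticket_id=9: ✗
ticket_id=10: ✗
ticket_id=11: ✗
ticket_id=12: ✗
ticket_id=13: ✗
age_days_count = COUNT(1, 1, 1, 1) = 4
—
[infra_sum: team IN ('infra', 'sec')]
ticket_id=3: ✗
ticket_id=4: ✗
ticket_id=5: ✗
ticket_id=6: ✗
ticket_id=7: ✓ → 56
ticket_id=8: ✗
ticket_id=9: ✓ → 40
ticket_id=10: ✗
ticket_id=11: ✓ → 37
ticket_id=12: ✓ → 92
ticket_id=13: ✓ → 23
infra_sum = 56 + 40 + 37 + 92 + 23 = 248

reopens_sum=426, age_days_count=4, infra_sum=248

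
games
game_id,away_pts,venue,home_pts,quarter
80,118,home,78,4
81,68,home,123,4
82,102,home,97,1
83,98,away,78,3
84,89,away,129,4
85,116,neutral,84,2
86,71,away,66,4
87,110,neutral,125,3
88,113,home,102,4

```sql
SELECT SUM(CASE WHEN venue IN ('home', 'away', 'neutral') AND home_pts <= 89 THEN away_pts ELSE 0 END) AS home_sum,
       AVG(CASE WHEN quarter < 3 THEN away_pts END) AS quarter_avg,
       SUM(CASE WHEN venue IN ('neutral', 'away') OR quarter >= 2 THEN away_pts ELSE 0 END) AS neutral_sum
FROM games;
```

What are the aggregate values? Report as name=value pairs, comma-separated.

home_sum=403, quarter_avg=109, neutral_sum=783

[home_sum: venue IN ('home', 'away', 'neutral') AND home_pts <= 89]
game_id=80: ✓ → 118
game_id=81: ✗
game_id=82: ✗
game_id=83: ✓ → 98
game_id=84: ✗
game_id=85: ✓ → 116
game_id=86: ✓ → 71
game_id=87: ✗
game_id=88: ✗
home_sum = 118 + 98 + 116 + 71 = 403
—
[quarter_avg: quarter < 3]
game_id=80: ✗
game_id=81: ✗
game_id=82: ✓ → 102
game_id=83: ✗
game_id=84: ✗
game_id=85: ✓ → 116
game_id=86: ✗
game_id=87: ✗
game_id=88: ✗
quarter_avg = (102 + 116) / 2 = 109
—
[neutral_sum: venue IN ('neutral', 'away') OR quarter >= 2]
game_id=80: ✓ → 118
game_id=81: ✓ → 68
game_id=82: ✗
game_id=83: ✓ → 98
game_id=84: ✓ → 89
game_id=85: ✓ → 116
game_id=86: ✓ → 71
game_id=87: ✓ → 110
game_id=88: ✓ → 113
neutral_sum = 118 + 68 + 98 + 89 + 116 + 71 + 110 + 113 = 783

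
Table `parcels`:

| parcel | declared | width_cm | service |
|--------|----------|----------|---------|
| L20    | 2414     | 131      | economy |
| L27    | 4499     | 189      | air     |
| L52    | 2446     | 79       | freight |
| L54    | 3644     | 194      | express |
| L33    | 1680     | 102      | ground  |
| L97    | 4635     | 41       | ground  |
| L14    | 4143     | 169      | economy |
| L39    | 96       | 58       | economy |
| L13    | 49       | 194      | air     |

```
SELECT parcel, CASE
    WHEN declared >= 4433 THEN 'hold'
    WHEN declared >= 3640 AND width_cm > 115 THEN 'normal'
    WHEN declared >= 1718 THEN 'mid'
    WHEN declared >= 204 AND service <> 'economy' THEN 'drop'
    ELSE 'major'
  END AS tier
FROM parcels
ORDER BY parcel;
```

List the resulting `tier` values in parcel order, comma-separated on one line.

parcel=L13: ELSE → major
parcel=L14: declared >= 3640 AND width_cm > 115 → normal
parcel=L20: declared >= 1718 → mid
parcel=L27: declared >= 4433 → hold
parcel=L33: declared >= 204 AND service <> 'economy' → drop
parcel=L39: ELSE → major
parcel=L52: declared >= 1718 → mid
parcel=L54: declared >= 3640 AND width_cm > 115 → normal
parcel=L97: declared >= 4433 → hold

major, normal, mid, hold, drop, major, mid, normal, hold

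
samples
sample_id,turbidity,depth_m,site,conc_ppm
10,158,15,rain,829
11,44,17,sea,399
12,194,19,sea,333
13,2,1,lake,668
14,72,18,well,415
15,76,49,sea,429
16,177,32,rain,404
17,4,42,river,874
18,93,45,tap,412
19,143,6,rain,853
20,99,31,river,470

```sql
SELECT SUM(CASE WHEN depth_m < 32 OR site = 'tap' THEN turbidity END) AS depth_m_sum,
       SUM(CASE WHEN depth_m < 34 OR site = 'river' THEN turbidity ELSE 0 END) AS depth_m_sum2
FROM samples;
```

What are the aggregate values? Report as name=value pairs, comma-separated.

depth_m_sum=805, depth_m_sum2=893

[depth_m_sum: depth_m < 32 OR site = 'tap']
sample_id=10: ✓ → 158
sample_id=11: ✓ → 44
sample_id=12: ✓ → 194
sample_id=13: ✓ → 2
sample_id=14: ✓ → 72
sample_id=15: ✗
sample_id=16: ✗
sample_id=17: ✗
sample_id=18: ✓ → 93
sample_id=19: ✓ → 143
sample_id=20: ✓ → 99
depth_m_sum = 158 + 44 + 194 + 2 + 72 + 93 + 143 + 99 = 805
—
[depth_m_sum2: depth_m < 34 OR site = 'river']
sample_id=10: ✓ → 158
sample_id=11: ✓ → 44
sample_id=12: ✓ → 194
sample_id=13: ✓ → 2
sample_id=14: ✓ → 72
sample_id=15: ✗
sample_id=16: ✓ → 177
sample_id=17: ✓ → 4
sample_id=18: ✗
sample_id=19: ✓ → 143
sample_id=20: ✓ → 99
depth_m_sum2 = 158 + 44 + 194 + 2 + 72 + 177 + 4 + 143 + 99 = 893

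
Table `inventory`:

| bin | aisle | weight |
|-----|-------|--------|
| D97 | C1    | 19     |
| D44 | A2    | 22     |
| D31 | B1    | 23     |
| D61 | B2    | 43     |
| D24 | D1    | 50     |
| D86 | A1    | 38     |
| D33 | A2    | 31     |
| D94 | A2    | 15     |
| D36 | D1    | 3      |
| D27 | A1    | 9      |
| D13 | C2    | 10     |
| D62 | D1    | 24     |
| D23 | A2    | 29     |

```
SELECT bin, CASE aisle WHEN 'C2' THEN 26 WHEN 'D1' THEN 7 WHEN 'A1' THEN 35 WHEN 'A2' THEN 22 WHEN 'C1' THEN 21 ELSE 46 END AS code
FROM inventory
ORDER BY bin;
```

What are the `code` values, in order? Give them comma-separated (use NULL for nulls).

26, 22, 7, 35, 46, 22, 7, 22, 46, 7, 35, 22, 21

bin=D13: aisle='C2' → 26
bin=D23: aisle='A2' → 22
bin=D24: aisle='D1' → 7
bin=D27: aisle='A1' → 35
bin=D31: ELSE → 46
bin=D33: aisle='A2' → 22
bin=D36: aisle='D1' → 7
bin=D44: aisle='A2' → 22
bin=D61: ELSE → 46
bin=D62: aisle='D1' → 7
bin=D86: aisle='A1' → 35
bin=D94: aisle='A2' → 22
bin=D97: aisle='C1' → 21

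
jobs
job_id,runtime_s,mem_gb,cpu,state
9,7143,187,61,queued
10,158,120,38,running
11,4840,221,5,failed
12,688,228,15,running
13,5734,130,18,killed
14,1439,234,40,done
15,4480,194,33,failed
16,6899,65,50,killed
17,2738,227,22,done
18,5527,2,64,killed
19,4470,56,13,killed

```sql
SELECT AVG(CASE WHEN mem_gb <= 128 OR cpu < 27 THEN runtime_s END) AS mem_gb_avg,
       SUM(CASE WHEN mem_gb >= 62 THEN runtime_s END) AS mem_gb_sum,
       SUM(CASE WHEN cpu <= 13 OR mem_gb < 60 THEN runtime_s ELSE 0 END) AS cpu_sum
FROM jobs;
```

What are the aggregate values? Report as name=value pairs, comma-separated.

[mem_gb_avg: mem_gb <= 128 OR cpu < 27]
job_id=9: ✗
job_id=10: ✓ → 158
job_id=11: ✓ → 4840
job_id=12: ✓ → 688
job_id=13: ✓ → 5734
job_id=14: ✗
job_id=15: ✗
job_id=16: ✓ → 6899
job_id=17: ✓ → 2738
job_id=18: ✓ → 5527
job_id=19: ✓ → 4470
mem_gb_avg = (158 + 4840 + 688 + 5734 + 6899 + 2738 + 5527 + 4470) / 8 = 3881.75
—
[mem_gb_sum: mem_gb >= 62]
job_id=9: ✓ → 7143
job_id=10: ✓ → 158
job_id=11: ✓ → 4840
job_id=12: ✓ → 688
job_id=13: ✓ → 5734
job_id=14: ✓ → 1439
job_id=15: ✓ → 4480
job_id=16: ✓ → 6899
job_id=17: ✓ → 2738
job_id=18: ✗
job_id=19: ✗
mem_gb_sum = 7143 + 158 + 4840 + 688 + 5734 + 1439 + 4480 + 6899 + 2738 = 34119
—
[cpu_sum: cpu <= 13 OR mem_gb < 60]
job_id=9: ✗
job_id=10: ✗
job_id=11: ✓ → 4840
job_id=12: ✗
job_id=13: ✗
job_id=14: ✗
job_id=15: ✗
job_id=16: ✗
job_id=17: ✗
job_id=18: ✓ → 5527
job_id=19: ✓ → 4470
cpu_sum = 4840 + 5527 + 4470 = 14837

mem_gb_avg=3881.75, mem_gb_sum=34119, cpu_sum=14837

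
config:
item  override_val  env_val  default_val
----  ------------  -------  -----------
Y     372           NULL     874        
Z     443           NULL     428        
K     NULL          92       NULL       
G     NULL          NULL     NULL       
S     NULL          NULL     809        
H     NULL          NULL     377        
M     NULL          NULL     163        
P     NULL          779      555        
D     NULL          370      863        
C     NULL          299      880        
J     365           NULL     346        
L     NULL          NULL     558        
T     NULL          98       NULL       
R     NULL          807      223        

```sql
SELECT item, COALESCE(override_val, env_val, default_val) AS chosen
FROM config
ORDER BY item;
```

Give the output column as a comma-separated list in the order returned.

item=C: override_val=NULL, env_val=299 → 299
item=D: override_val=NULL, env_val=370 → 370
item=G: override_val=NULL, env_val=NULL, default_val=NULL (all NULL) → NULL
item=H: override_val=NULL, env_val=NULL, default_val=377 → 377
item=J: override_val=365 → 365
item=K: override_val=NULL, env_val=92 → 92
item=L: override_val=NULL, env_val=NULL, default_val=558 → 558
item=M: override_val=NULL, env_val=NULL, default_val=163 → 163
item=P: override_val=NULL, env_val=779 → 779
item=R: override_val=NULL, env_val=807 → 807
item=S: override_val=NULL, env_val=NULL, default_val=809 → 809
item=T: override_val=NULL, env_val=98 → 98
item=Y: override_val=372 → 372
item=Z: override_val=443 → 443

299, 370, NULL, 377, 365, 92, 558, 163, 779, 807, 809, 98, 372, 443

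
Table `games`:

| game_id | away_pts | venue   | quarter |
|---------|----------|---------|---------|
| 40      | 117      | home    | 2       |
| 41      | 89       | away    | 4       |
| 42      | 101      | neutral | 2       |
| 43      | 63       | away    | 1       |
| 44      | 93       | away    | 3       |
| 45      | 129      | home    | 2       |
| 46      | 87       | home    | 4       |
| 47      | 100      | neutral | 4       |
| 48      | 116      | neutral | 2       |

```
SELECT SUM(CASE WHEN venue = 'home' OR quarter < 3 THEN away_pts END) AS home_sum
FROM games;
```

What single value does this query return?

game_id=40: ✓ → 117
game_id=41: ✗
game_id=42: ✓ → 101
game_id=43: ✓ → 63
game_id=44: ✗
game_id=45: ✓ → 129
game_id=46: ✓ → 87
game_id=47: ✗
game_id=48: ✓ → 116
home_sum = 117 + 101 + 63 + 129 + 87 + 116 = 613

613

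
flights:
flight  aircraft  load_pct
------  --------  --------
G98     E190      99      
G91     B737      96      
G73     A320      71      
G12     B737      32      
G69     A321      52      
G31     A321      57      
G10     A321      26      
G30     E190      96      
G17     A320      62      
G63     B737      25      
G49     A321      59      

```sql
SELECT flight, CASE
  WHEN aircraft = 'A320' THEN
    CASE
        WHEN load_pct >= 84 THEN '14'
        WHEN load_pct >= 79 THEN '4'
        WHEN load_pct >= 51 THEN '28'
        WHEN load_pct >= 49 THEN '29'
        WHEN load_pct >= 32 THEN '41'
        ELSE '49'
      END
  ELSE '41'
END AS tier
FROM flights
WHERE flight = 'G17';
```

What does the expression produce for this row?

28

flight = G17: aircraft=A320, load_pct=62.
aircraft='A320' → inner[load_pct >= 51] → 28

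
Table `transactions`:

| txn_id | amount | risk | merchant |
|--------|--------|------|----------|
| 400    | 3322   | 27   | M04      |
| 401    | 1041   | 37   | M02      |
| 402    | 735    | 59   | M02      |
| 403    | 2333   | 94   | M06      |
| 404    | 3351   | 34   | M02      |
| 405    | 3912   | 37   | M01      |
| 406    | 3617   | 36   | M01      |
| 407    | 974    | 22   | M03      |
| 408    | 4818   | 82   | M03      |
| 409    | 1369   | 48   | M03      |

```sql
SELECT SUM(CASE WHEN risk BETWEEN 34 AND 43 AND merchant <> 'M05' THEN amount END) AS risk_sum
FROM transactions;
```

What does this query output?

txn_id=400: ✗
txn_id=401: ✓ → 1041
txn_id=402: ✗
txn_id=403: ✗
txn_id=404: ✓ → 3351
txn_id=405: ✓ → 3912
txn_id=406: ✓ → 3617
txn_id=407: ✗
txn_id=408: ✗
txn_id=409: ✗
risk_sum = 1041 + 3351 + 3912 + 3617 = 11921

11921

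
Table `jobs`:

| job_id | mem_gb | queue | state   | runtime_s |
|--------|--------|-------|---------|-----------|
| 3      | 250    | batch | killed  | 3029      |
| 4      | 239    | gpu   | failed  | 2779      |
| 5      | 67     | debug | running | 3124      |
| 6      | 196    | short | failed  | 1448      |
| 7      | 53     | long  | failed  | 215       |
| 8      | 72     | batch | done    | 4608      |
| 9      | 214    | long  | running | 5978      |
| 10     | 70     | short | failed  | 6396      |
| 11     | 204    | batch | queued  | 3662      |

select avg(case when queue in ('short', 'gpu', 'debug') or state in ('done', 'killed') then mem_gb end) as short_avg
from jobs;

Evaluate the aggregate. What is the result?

job_id=3: ✓ → 250
job_id=4: ✓ → 239
job_id=5: ✓ → 67
job_id=6: ✓ → 196
job_id=7: ✗
job_id=8: ✓ → 72
job_id=9: ✗
job_id=10: ✓ → 70
job_id=11: ✗
short_avg = (250 + 239 + 67 + 196 + 72 + 70) / 6 = 149

149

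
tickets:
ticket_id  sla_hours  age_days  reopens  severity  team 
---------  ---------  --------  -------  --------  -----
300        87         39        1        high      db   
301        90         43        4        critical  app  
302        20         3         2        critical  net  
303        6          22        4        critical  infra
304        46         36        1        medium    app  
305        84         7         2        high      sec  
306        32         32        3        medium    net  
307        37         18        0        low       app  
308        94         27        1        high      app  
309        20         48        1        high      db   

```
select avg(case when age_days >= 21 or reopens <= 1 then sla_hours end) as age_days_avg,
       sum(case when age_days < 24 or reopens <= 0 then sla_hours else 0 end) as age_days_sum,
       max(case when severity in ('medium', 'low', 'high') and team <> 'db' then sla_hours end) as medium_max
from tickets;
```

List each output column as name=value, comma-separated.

age_days_avg=51.5, age_days_sum=147, medium_max=94

[age_days_avg: age_days >= 21 or reopens <= 1]
ticket_id=300: ✓ → 87
ticket_id=301: ✓ → 90
ticket_id=302: ✗
ticket_id=303: ✓ → 6
ticket_id=304: ✓ → 46
ticket_id=305: ✗
ticket_id=306: ✓ → 32
ticket_id=307: ✓ → 37
ticket_id=308: ✓ → 94
ticket_id=309: ✓ → 20
age_days_avg = (87 + 90 + 6 + 46 + 32 + 37 + 94 + 20) / 8 = 51.5
—
[age_days_sum: age_days < 24 or reopens <= 0]
ticket_id=300: ✗
ticket_id=301: ✗
ticket_id=302: ✓ → 20
ticket_id=303: ✓ → 6
ticket_id=304: ✗
ticket_id=305: ✓ → 84
ticket_id=306: ✗
ticket_id=307: ✓ → 37
ticket_id=308: ✗
ticket_id=309: ✗
age_days_sum = 20 + 6 + 84 + 37 = 147
—
[medium_max: severity in ('medium', 'low', 'high') and team <> 'db']
ticket_id=300: ✗
ticket_id=301: ✗
ticket_id=302: ✗
ticket_id=303: ✗
ticket_id=304: ✓ → 46
ticket_id=305: ✓ → 84
ticket_id=306: ✓ → 32
ticket_id=307: ✓ → 37
ticket_id=308: ✓ → 94
ticket_id=309: ✗
medium_max = MAX(46, 84, 32, 37, 94) = 94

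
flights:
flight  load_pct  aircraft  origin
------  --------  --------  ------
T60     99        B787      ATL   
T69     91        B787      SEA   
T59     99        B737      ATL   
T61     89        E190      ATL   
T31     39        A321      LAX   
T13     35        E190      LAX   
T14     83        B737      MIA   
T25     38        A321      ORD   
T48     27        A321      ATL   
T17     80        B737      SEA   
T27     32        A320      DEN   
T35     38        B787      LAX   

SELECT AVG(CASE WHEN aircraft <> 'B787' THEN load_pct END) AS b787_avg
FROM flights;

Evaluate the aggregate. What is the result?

flight=T60: ✗
flight=T69: ✗
flight=T59: ✓ → 99
flight=T61: ✓ → 89
flight=T31: ✓ → 39
flight=T13: ✓ → 35
flight=T14: ✓ → 83
flight=T25: ✓ → 38
flight=T48: ✓ → 27
flight=T17: ✓ → 80
flight=T27: ✓ → 32
flight=T35: ✗
b787_avg = (99 + 89 + 39 + 35 + 83 + 38 + 27 + 80 + 32) / 9 = 58

58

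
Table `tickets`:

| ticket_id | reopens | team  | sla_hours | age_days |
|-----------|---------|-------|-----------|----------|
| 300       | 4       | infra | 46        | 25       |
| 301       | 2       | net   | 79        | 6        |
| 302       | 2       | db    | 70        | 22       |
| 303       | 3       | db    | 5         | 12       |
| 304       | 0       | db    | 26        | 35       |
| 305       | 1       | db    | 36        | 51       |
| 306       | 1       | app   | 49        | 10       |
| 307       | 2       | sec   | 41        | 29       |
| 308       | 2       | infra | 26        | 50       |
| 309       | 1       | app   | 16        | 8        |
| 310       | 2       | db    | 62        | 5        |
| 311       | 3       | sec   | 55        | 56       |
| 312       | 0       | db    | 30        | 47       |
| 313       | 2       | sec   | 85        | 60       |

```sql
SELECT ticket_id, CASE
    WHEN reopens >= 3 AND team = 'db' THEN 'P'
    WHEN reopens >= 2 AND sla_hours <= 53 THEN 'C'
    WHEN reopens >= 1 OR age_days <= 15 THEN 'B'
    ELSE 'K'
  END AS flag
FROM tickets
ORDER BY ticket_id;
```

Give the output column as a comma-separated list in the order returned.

C, B, B, P, K, B, B, C, C, B, B, B, K, B

ticket_id=300: reopens >= 2 AND sla_hours <= 53 → C
ticket_id=301: reopens >= 1 OR age_days <= 15 → B
ticket_id=302: reopens >= 1 OR age_days <= 15 → B
ticket_id=303: reopens >= 3 AND team = 'db' → P
ticket_id=304: ELSE → K
ticket_id=305: reopens >= 1 OR age_days <= 15 → B
ticket_id=306: reopens >= 1 OR age_days <= 15 → B
ticket_id=307: reopens >= 2 AND sla_hours <= 53 → C
ticket_id=308: reopens >= 2 AND sla_hours <= 53 → C
ticket_id=309: reopens >= 1 OR age_days <= 15 → B
ticket_id=310: reopens >= 1 OR age_days <= 15 → B
ticket_id=311: reopens >= 1 OR age_days <= 15 → B
ticket_id=312: ELSE → K
ticket_id=313: reopens >= 1 OR age_days <= 15 → B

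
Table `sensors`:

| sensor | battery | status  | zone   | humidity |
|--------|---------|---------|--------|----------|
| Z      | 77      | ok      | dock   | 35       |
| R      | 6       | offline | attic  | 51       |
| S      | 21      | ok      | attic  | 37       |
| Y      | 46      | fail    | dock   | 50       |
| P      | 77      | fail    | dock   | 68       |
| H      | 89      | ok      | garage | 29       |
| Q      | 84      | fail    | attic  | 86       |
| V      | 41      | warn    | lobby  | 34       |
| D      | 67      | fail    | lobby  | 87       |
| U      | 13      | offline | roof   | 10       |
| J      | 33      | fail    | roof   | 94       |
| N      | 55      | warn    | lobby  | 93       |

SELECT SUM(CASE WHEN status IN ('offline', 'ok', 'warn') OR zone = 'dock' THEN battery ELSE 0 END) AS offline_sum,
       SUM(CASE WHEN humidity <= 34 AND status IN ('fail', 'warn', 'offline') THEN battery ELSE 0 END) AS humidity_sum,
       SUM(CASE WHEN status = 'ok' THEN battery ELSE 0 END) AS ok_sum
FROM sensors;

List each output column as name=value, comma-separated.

[offline_sum: status IN ('offline', 'ok', 'warn') OR zone = 'dock']
sensor=Z: ✓ → 77
sensor=R: ✓ → 6
sensor=S: ✓ → 21
sensor=Y: ✓ → 46
sensor=P: ✓ → 77
sensor=H: ✓ → 89
sensor=Q: ✗
sensor=V: ✓ → 41
sensor=D: ✗
sensor=U: ✓ → 13
sensor=J: ✗
sensor=N: ✓ → 55
offline_sum = 77 + 6 + 21 + 46 + 77 + 89 + 41 + 13 + 55 = 425
—
[humidity_sum: humidity <= 34 AND status IN ('fail', 'warn', 'offline')]
sensor=Z: ✗
sensor=R: ✗
sensor=S: ✗
sensor=Y: ✗
sensor=P: ✗
sensor=H: ✗
sensor=Q: ✗
sensor=V: ✓ → 41
sensor=D: ✗
sensor=U: ✓ → 13
sensor=J: ✗
sensor=N: ✗
humidity_sum = 41 + 13 = 54
—
[ok_sum: status = 'ok']
sensor=Z: ✓ → 77
sensor=R: ✗
sensor=S: ✓ → 21
sensor=Y: ✗
sensor=P: ✗
sensor=H: ✓ → 89
sensor=Q: ✗
sensor=V: ✗
sensor=D: ✗
sensor=U: ✗
sensor=J: ✗
sensor=N: ✗
ok_sum = 77 + 21 + 89 = 187

offline_sum=425, humidity_sum=54, ok_sum=187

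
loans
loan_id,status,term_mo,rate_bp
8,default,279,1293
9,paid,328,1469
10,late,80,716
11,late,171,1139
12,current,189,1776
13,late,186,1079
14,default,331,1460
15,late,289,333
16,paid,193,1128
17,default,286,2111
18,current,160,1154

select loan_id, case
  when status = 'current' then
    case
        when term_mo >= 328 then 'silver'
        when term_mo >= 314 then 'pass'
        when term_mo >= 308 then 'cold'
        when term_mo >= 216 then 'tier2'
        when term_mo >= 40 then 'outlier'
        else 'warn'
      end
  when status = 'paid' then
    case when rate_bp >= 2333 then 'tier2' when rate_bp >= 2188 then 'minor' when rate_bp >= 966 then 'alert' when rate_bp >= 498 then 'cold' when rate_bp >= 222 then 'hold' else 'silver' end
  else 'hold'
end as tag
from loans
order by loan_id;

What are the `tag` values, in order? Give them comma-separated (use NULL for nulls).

hold, alert, hold, hold, outlier, hold, hold, hold, alert, hold, outlier

loan_id=8: status='default' → outer ELSE → hold
loan_id=9: status='paid' → inner[rate_bp >= 966] → alert
loan_id=10: status='late' → outer ELSE → hold
loan_id=11: status='late' → outer ELSE → hold
loan_id=12: status='current' → inner[term_mo >= 40] → outlier
loan_id=13: status='late' → outer ELSE → hold
loan_id=14: status='default' → outer ELSE → hold
loan_id=15: status='late' → outer ELSE → hold
loan_id=16: status='paid' → inner[rate_bp >= 966] → alert
loan_id=17: status='default' → outer ELSE → hold
loan_id=18: status='current' → inner[term_mo >= 40] → outlier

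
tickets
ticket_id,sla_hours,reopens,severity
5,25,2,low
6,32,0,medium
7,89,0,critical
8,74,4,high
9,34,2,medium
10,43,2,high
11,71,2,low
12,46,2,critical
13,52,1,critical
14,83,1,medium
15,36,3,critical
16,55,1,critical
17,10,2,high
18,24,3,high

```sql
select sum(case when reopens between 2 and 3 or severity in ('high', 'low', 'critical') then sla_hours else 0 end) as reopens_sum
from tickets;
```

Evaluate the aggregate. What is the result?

559

ticket_id=5: ✓ → 25
ticket_id=6: ✗
ticket_id=7: ✓ → 89
ticket_id=8: ✓ → 74
ticket_id=9: ✓ → 34
ticket_id=10: ✓ → 43
ticket_id=11: ✓ → 71
ticket_id=12: ✓ → 46
ticket_id=13: ✓ → 52
ticket_id=14: ✗
ticket_id=15: ✓ → 36
ticket_id=16: ✓ → 55
ticket_id=17: ✓ → 10
ticket_id=18: ✓ → 24
reopens_sum = 25 + 89 + 74 + 34 + 43 + 71 + 46 + 52 + 36 + 55 + 10 + 24 = 559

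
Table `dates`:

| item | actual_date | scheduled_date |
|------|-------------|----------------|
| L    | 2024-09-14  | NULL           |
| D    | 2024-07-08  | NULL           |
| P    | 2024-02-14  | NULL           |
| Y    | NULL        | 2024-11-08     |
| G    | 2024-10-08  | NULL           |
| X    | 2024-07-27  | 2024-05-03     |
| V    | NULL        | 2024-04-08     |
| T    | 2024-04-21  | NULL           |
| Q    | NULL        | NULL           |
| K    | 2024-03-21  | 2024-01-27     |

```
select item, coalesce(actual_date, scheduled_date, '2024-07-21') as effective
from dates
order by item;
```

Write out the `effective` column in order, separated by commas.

item=D: actual_date=2024-07-08 → 2024-07-08
item=G: actual_date=2024-10-08 → 2024-10-08
item=K: actual_date=2024-03-21 → 2024-03-21
item=L: actual_date=2024-09-14 → 2024-09-14
item=P: actual_date=2024-02-14 → 2024-02-14
item=Q: actual_date=NULL, scheduled_date=NULL, → literal 2024-07-21 → 2024-07-21
item=T: actual_date=2024-04-21 → 2024-04-21
item=V: actual_date=NULL, scheduled_date=2024-04-08 → 2024-04-08
item=X: actual_date=2024-07-27 → 2024-07-27
item=Y: actual_date=NULL, scheduled_date=2024-11-08 → 2024-11-08

2024-07-08, 2024-10-08, 2024-03-21, 2024-09-14, 2024-02-14, 2024-07-21, 2024-04-21, 2024-04-08, 2024-07-27, 2024-11-08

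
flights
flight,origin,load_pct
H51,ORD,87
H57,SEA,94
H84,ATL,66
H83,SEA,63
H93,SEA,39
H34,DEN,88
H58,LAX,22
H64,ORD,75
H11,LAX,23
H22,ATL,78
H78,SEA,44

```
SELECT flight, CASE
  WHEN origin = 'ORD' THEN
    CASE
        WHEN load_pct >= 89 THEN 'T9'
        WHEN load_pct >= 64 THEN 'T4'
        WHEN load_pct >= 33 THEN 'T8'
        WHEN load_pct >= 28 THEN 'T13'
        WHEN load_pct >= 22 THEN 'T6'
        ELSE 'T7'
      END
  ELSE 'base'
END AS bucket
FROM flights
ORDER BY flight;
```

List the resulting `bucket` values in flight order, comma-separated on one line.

base, base, base, T4, base, base, T4, base, base, base, base

flight=H11: origin='LAX' → outer ELSE → base
flight=H22: origin='ATL' → outer ELSE → base
flight=H34: origin='DEN' → outer ELSE → base
flight=H51: origin='ORD' → inner[load_pct >= 64] → T4
flight=H57: origin='SEA' → outer ELSE → base
flight=H58: origin='LAX' → outer ELSE → base
flight=H64: origin='ORD' → inner[load_pct >= 64] → T4
flight=H78: origin='SEA' → outer ELSE → base
flight=H83: origin='SEA' → outer ELSE → base
flight=H84: origin='ATL' → outer ELSE → base
flight=H93: origin='SEA' → outer ELSE → base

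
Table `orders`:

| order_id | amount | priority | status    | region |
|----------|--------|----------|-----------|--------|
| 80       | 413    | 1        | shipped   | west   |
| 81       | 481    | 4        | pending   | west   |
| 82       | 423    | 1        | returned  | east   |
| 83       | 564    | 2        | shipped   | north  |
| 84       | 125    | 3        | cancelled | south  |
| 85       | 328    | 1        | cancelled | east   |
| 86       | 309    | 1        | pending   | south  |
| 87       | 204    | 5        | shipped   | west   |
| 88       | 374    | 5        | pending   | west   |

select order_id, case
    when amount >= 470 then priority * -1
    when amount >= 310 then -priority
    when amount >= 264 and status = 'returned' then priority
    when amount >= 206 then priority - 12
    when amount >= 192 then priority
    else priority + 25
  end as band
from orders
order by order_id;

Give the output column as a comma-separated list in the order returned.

order_id=80: amount >= 310 → -1
order_id=81: amount >= 470 → -4
order_id=82: amount >= 310 → -1
order_id=83: amount >= 470 → -2
order_id=84: ELSE → 28
order_id=85: amount >= 310 → -1
order_id=86: amount >= 206 → -11
order_id=87: amount >= 192 → 5
order_id=88: amount >= 310 → -5

-1, -4, -1, -2, 28, -1, -11, 5, -5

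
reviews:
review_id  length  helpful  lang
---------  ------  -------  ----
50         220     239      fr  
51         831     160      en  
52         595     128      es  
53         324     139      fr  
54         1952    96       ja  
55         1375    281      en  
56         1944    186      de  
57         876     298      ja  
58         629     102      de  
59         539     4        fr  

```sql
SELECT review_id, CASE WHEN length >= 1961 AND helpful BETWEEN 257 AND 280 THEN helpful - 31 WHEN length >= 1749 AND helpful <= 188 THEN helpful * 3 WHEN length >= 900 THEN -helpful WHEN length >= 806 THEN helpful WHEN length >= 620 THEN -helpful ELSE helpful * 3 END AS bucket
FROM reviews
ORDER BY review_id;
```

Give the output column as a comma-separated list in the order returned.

review_id=50: ELSE → 717
review_id=51: length >= 806 → 160
review_id=52: ELSE → 384
review_id=53: ELSE → 417
review_id=54: length >= 1749 AND helpful <= 188 → 288
review_id=55: length >= 900 → -281
review_id=56: length >= 1749 AND helpful <= 188 → 558
review_id=57: length >= 806 → 298
review_id=58: length >= 620 → -102
review_id=59: ELSE → 12

717, 160, 384, 417, 288, -281, 558, 298, -102, 12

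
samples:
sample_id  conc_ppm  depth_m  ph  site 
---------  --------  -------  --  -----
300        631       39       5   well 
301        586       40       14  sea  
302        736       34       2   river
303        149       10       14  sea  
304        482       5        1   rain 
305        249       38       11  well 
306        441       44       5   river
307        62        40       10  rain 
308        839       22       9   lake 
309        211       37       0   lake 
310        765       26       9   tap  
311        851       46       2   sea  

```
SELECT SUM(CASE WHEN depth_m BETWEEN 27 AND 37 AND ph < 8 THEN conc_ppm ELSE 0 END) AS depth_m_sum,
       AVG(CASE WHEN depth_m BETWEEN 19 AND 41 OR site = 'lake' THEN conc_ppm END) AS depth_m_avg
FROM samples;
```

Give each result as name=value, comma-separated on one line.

depth_m_sum=947, depth_m_avg=509.875

[depth_m_sum: depth_m BETWEEN 27 AND 37 AND ph < 8]
sample_id=300: ✗
sample_id=301: ✗
sample_id=302: ✓ → 736
sample_id=303: ✗
sample_id=304: ✗
sample_id=305: ✗
sample_id=306: ✗
sample_id=307: ✗
sample_id=308: ✗
sample_id=309: ✓ → 211
sample_id=310: ✗
sample_id=311: ✗
depth_m_sum = 736 + 211 = 947
—
[depth_m_avg: depth_m BETWEEN 19 AND 41 OR site = 'lake']
sample_id=300: ✓ → 631
sample_id=301: ✓ → 586
sample_id=302: ✓ → 736
sample_id=303: ✗
sample_id=304: ✗
sample_id=305: ✓ → 249
sample_id=306: ✗
sample_id=307: ✓ → 62
sample_id=308: ✓ → 839
sample_id=309: ✓ → 211
sample_id=310: ✓ → 765
sample_id=311: ✗
depth_m_avg = (631 + 586 + 736 + 249 + 62 + 839 + 211 + 765) / 8 = 509.875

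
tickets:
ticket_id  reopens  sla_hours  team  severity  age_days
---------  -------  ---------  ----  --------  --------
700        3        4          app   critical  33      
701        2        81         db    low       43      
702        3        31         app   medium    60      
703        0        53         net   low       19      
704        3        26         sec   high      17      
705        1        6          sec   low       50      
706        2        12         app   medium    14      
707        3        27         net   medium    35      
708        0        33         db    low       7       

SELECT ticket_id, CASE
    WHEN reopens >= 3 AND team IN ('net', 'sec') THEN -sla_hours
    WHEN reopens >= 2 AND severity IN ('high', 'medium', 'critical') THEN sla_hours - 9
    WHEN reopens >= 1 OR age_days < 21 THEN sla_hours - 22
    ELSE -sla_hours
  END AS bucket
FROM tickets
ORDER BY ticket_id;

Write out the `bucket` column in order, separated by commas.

ticket_id=700: reopens >= 2 AND severity IN ('high', 'medium', 'critical') → -5
ticket_id=701: reopens >= 1 OR age_days < 21 → 59
ticket_id=702: reopens >= 2 AND severity IN ('high', 'medium', 'critical') → 22
ticket_id=703: reopens >= 1 OR age_days < 21 → 31
ticket_id=704: reopens >= 3 AND team IN ('net', 'sec') → -26
ticket_id=705: reopens >= 1 OR age_days < 21 → -16
ticket_id=706: reopens >= 2 AND severity IN ('high', 'medium', 'critical') → 3
ticket_id=707: reopens >= 3 AND team IN ('net', 'sec') → -27
ticket_id=708: reopens >= 1 OR age_days < 21 → 11

-5, 59, 22, 31, -26, -16, 3, -27, 11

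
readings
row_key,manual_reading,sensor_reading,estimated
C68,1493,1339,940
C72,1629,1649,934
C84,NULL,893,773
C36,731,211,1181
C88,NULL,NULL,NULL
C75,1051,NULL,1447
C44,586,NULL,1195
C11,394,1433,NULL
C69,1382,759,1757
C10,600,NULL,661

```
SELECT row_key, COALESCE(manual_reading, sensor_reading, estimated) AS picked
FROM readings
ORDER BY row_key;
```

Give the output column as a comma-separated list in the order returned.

row_key=C10: manual_reading=600 → 600
row_key=C11: manual_reading=394 → 394
row_key=C36: manual_reading=731 → 731
row_key=C44: manual_reading=586 → 586
row_key=C68: manual_reading=1493 → 1493
row_key=C69: manual_reading=1382 → 1382
row_key=C72: manual_reading=1629 → 1629
row_key=C75: manual_reading=1051 → 1051
row_key=C84: manual_reading=NULL, sensor_reading=893 → 893
row_key=C88: manual_reading=NULL, sensor_reading=NULL, estimated=NULL (all NULL) → NULL

600, 394, 731, 586, 1493, 1382, 1629, 1051, 893, NULL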